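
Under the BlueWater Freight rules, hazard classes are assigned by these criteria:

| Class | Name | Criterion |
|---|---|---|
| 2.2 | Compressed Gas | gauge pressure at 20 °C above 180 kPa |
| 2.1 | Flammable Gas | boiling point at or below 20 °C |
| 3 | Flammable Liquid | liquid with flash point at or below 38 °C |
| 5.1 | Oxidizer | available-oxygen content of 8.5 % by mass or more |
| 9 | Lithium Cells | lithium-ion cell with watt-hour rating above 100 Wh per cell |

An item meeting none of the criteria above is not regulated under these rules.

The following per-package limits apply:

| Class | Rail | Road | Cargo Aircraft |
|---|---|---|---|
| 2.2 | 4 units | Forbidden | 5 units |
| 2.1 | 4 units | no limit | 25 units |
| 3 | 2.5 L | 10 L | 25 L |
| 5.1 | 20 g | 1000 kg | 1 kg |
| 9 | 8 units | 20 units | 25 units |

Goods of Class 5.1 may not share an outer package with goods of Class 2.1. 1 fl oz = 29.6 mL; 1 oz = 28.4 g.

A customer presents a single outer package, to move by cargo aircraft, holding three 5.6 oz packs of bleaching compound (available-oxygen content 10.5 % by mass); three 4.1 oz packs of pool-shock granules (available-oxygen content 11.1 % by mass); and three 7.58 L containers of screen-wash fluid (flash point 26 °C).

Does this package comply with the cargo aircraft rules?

Yes

Bleaching compound: available-oxygen content 10.5 % by mass ≥ 8.5 % by mass → Class 5.1 (Oxidizer).
With available-oxygen content 11.1 % by mass (≥ 8.5 % by mass), the pool-shock granules fall in Class 5.1.
With flash point 26 °C (≤ 38 °C), the screen-wash fluid falls in Class 3.
Total Class 5.1: (three 5.6 oz packs = 477.12 g) + (three 4.1 oz packs = 349.32 g) = 826.44 g.
That is within the Class 5.1 cargo aircraft limit of 1 kg.
Class 3 quantity: three 7.58 L containers = 22.74 L.
22.74 L ≤ 25 L (cargo aircraft limit, Class 3) — within limit.
The segregation rule (Class 5.1 with Class 2.1) does not apply to Class 5.1 with Class 3.
Every hazard class is within its cargo aircraft limit and no segregation rule is violated.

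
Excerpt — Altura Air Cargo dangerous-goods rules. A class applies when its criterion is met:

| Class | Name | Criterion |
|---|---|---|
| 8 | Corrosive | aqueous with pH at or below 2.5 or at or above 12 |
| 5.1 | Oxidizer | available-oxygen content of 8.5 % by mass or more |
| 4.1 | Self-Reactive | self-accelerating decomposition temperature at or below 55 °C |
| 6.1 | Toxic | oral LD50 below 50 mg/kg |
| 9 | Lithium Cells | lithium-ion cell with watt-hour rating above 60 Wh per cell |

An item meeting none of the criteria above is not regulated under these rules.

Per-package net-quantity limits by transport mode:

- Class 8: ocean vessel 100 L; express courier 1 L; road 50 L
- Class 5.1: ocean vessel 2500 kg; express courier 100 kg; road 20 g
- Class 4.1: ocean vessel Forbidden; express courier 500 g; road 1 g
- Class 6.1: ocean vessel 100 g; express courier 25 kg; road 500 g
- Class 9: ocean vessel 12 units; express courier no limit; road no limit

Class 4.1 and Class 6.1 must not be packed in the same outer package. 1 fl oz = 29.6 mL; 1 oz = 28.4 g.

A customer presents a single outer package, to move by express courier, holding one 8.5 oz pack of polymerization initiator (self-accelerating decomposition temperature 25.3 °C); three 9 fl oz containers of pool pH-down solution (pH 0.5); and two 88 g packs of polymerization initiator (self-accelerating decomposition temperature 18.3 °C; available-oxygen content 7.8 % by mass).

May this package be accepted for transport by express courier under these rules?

Yes

With self-accelerating decomposition temperature 25.3 °C (≤ 55 °C), the polymerization initiator falls in Class 4.1.
pH 0.5 meets the Class 8 criterion (Corrosive), so the pool pH-down solution is Class 8.
Polymerization initiator: self-accelerating decomposition temperature 18.3 °C ≤ 55 °C → Class 4.1 (Self-Reactive).
Class 4.1 net quantity: (one 8.5 oz pack = 241.4 g) + (two 88 g packs = 176 g) = 417.4 g.
That is within the Class 4.1 express courier limit of 500 g.
Class 8 quantity: three 9 fl oz containers = 799.2 mL.
799.2 mL ≤ 1 L (express courier limit, Class 8) — within limit.
The segregation rule (Class 4.1 with Class 6.1) does not apply to Class 4.1 with Class 8.
Every hazard class is within its express courier limit and no segregation rule is violated.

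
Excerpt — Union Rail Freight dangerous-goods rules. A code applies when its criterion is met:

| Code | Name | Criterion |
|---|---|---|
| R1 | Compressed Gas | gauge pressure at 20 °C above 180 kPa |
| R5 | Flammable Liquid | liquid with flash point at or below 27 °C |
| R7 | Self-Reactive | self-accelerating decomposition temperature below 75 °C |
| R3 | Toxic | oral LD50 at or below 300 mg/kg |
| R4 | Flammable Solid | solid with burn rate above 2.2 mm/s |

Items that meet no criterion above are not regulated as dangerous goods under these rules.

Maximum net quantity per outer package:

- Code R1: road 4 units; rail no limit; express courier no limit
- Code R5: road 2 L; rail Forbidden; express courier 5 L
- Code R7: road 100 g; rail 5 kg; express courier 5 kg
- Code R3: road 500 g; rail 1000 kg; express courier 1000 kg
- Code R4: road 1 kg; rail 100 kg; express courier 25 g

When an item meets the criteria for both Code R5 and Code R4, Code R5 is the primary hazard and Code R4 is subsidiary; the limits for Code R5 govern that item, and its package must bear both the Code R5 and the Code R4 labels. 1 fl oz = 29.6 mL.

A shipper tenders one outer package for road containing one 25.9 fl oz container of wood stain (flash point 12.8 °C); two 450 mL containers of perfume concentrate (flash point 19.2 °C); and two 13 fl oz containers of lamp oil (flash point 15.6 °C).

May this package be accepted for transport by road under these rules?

No

Wood stain: flash point 12.8 °C ≤ 27 °C → Code R5 (Flammable Liquid).
With flash point 19.2 °C (≤ 27 °C), the perfume concentrate falls in Code R5.
The lamp oil has flash point 15.6 °C, which is ≤ 27 °C, so it is Code R5 (Flammable Liquid).
Code R5 net quantity: (one 25.9 fl oz container = 766.64 mL) + (two 450 mL containers = 900 mL) + (two 13 fl oz containers = 769.6 mL) = 2436.24 mL.
2436.24 mL > 2 L (road limit, Code R5) — over the limit.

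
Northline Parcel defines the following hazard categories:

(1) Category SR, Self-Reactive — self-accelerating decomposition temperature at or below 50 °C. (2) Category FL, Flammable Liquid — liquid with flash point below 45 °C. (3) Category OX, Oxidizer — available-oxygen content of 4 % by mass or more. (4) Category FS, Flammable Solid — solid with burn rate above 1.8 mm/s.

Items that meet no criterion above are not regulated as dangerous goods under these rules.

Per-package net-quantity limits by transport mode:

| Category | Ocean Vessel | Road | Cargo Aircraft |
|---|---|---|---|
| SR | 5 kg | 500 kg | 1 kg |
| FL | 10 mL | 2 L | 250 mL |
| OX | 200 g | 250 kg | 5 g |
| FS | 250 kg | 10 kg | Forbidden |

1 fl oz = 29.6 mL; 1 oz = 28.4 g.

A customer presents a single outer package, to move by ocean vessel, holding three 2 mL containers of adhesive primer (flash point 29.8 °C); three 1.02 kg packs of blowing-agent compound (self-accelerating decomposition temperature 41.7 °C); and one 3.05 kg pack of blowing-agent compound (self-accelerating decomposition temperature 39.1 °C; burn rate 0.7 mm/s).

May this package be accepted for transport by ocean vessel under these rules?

No

Flash point 29.8 °C meets the Category FL criterion (Flammable Liquid), so the adhesive primer is Category FL.
With self-accelerating decomposition temperature 41.7 °C (≤ 50 °C), the blowing-agent compound falls in Category SR.
Self-accelerating decomposition temperature 39.1 °C meets the Category SR criterion (Self-Reactive), so the blowing-agent compound is Category SR.
Total Category SR: (three 1.02 kg packs = 3.06 kg) + 3.05 kg = 6.11 kg.
6.11 kg exceeds the ocean vessel limit of 5 kg for Category SR.
Category FL quantity: three 2 mL containers = 6 mL.
6 mL ≤ 10 mL (ocean vessel limit, Category FL) — within limit.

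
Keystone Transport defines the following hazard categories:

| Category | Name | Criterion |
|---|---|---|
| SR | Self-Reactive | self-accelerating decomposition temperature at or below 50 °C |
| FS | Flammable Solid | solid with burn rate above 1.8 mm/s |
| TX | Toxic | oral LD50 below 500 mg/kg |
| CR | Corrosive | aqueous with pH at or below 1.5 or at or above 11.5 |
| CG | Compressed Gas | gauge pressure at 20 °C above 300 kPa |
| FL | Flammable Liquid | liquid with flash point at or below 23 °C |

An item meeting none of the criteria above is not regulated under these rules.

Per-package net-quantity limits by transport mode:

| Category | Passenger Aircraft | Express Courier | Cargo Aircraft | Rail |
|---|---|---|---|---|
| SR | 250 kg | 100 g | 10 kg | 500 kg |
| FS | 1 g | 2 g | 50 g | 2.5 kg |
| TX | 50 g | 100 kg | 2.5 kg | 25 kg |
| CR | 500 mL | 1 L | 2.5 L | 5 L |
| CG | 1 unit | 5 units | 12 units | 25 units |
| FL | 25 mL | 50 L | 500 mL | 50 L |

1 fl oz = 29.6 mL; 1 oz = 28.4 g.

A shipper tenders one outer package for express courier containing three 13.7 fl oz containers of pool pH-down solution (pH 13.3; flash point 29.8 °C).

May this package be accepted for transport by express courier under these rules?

No

The pool pH-down solution has pH 13.3, which is ≥ 11.5, so it is Category CR (Corrosive).
Category CR quantity: three 13.7 fl oz containers = 1216.56 mL.
1216.56 mL > 1 L (express courier limit, Category CR) — over the limit.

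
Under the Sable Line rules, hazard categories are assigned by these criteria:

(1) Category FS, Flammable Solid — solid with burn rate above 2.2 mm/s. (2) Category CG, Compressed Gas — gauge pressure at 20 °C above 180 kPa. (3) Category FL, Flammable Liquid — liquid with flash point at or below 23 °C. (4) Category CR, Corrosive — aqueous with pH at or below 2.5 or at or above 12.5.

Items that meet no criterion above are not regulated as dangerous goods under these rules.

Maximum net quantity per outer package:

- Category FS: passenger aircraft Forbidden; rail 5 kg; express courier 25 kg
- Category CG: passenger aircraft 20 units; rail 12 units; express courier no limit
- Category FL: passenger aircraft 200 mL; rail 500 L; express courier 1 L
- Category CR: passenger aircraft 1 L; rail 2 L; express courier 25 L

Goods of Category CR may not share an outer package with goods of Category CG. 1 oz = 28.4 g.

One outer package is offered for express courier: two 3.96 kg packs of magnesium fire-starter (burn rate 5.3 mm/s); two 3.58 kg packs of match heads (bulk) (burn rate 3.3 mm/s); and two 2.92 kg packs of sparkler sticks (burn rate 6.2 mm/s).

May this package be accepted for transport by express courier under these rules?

Yes

Magnesium fire-starter: burn rate 5.3 mm/s > 2.2 mm/s → Category FS (Flammable Solid).
The match heads (bulk) have burn rate 3.3 mm/s, which is > 2.2 mm/s, so they are Category FS (Flammable Solid).
The sparkler sticks have burn rate 6.2 mm/s, which is > 2.2 mm/s, so they are Category FS (Flammable Solid).
Category FS net quantity: (two 3.96 kg packs = 7.92 kg) + (two 3.58 kg packs = 7.16 kg) + (two 2.92 kg packs = 5.84 kg) = 20.92 kg.
20.92 kg is within the express courier limit of 25 kg for Category FS.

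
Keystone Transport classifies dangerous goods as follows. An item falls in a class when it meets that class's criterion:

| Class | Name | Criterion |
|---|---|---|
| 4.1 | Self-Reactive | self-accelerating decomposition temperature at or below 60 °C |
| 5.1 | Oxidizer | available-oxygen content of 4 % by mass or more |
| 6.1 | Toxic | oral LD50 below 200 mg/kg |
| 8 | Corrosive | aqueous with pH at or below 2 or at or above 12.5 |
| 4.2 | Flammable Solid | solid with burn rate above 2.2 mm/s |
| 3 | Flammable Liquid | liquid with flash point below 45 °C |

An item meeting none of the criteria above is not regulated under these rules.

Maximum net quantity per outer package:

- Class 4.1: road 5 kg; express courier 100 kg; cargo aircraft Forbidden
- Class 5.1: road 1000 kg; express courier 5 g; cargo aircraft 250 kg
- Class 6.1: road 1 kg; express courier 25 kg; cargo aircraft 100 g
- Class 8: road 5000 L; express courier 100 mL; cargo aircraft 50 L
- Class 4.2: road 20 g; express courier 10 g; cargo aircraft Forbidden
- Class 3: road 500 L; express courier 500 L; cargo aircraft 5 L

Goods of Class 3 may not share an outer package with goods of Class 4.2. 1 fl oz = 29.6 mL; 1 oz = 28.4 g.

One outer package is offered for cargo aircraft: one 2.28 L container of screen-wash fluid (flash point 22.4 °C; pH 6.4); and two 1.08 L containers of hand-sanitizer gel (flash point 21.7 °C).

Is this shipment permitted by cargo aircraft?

The screen-wash fluid has flash point 22.4 °C, which is < 45 °C, so it is Class 3 (Flammable Liquid).
Hand-sanitizer gel: flash point 21.7 °C < 45 °C → Class 3 (Flammable Liquid).
Class 3 net quantity: 2.28 L + (two 1.08 L containers = 2.16 L) = 4.44 L.
4.44 L ≤ 5 L (cargo aircraft limit, Class 3) — within limit.

Yes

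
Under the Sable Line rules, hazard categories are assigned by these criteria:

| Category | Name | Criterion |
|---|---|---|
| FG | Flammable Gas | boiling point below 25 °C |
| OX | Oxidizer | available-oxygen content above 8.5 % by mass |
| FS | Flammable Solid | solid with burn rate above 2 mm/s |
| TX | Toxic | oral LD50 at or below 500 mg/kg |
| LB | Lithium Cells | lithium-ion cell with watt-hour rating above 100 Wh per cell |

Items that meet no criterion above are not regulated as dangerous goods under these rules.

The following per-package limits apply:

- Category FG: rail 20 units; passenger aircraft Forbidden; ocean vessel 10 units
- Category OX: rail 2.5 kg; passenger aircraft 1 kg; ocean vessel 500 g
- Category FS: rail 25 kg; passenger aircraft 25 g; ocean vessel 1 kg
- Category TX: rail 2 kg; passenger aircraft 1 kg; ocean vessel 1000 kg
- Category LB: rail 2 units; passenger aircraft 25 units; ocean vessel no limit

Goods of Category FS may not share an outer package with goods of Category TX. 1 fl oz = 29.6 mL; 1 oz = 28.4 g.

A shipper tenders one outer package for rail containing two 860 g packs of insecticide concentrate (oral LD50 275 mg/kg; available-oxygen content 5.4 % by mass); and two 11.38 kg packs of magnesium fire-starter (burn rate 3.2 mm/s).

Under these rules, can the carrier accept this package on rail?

No

The insecticide concentrate has oral LD50 275 mg/kg, which is ≤ 500 mg/kg, so it is Category TX (Toxic).
With burn rate 3.2 mm/s (> 2 mm/s), the magnesium fire-starter falls in Category FS.
Category FS quantity: two 11.38 kg packs = 22.76 kg.
22.76 kg ≤ 25 kg (rail limit, Category FS) — within limit.
Category TX quantity: two 860 g packs = 1.72 kg.
1.72 kg ≤ 2 kg (rail limit, Category TX) — within limit.
Category FS and Category TX may not share an outer package.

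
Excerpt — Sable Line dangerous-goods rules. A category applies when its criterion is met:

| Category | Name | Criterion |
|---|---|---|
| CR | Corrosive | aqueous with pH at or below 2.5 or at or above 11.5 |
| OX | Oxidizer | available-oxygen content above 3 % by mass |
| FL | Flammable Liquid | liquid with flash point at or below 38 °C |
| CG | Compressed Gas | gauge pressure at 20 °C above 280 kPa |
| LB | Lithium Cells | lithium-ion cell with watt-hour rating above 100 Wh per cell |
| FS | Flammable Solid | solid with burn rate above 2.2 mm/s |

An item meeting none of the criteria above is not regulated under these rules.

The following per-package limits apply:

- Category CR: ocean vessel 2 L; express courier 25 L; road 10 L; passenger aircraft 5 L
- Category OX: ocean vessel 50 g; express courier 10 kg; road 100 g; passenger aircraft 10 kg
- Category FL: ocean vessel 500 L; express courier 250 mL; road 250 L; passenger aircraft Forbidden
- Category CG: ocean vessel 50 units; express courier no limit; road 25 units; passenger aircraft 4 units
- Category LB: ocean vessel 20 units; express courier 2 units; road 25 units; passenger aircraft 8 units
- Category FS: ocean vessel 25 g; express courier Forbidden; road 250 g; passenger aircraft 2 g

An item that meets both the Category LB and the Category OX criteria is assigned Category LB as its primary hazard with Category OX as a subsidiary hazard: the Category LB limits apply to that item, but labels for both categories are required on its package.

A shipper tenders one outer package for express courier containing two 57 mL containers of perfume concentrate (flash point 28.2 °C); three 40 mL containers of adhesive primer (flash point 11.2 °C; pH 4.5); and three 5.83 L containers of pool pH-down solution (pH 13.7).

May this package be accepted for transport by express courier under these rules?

Yes

Perfume concentrate: flash point 28.2 °C ≤ 38 °C → Category FL (Flammable Liquid).
Adhesive primer: flash point 11.2 °C ≤ 38 °C → Category FL (Flammable Liquid).
With pH 13.7 (≥ 11.5), the pool pH-down solution falls in Category CR.
Category FL net quantity: (two 57 mL containers = 114 mL) + (three 40 mL containers = 120 mL) = 234 mL.
234 mL ≤ 250 mL (express courier limit, Category FL) — within limit.
Category CR quantity: three 5.83 L containers = 17.49 L.
That is within the Category CR express courier limit of 25 L.
Every hazard category is within its express courier limit and no segregation rule is violated.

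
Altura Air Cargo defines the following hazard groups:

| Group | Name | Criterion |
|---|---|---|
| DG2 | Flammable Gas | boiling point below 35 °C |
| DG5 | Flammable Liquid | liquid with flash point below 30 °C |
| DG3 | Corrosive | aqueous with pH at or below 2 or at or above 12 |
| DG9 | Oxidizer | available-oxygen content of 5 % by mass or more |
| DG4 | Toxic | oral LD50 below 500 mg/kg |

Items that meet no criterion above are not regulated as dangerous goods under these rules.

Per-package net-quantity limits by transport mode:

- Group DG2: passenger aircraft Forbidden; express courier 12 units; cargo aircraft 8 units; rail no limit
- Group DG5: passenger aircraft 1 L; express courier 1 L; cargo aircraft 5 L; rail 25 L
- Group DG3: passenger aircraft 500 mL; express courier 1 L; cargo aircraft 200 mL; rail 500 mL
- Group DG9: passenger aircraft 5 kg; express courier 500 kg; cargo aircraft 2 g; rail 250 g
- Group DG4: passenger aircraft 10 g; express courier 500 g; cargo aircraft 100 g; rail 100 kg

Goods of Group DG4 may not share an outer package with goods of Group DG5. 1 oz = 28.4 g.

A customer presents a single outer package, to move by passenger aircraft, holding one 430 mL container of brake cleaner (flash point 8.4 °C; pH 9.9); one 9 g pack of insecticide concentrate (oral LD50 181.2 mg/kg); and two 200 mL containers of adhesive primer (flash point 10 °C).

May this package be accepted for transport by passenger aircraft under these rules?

No

Brake cleaner: flash point 8.4 °C < 30 °C → Group DG5 (Flammable Liquid).
Insecticide concentrate: oral LD50 181.2 mg/kg < 500 mg/kg → Group DG4 (Toxic).
The adhesive primer has flash point 10 °C, which is < 30 °C, so it is Group DG5 (Flammable Liquid).
Group DG4 quantity: 9 g.
9 g is within the passenger aircraft limit of 10 g for Group DG4.
Group DG5 net quantity: 430 mL + (two 200 mL containers = 400 mL) = 830 mL.
830 mL ≤ 1 L (passenger aircraft limit, Group DG5) — within limit.
Group DG4 and Group DG5 may not share an outer package.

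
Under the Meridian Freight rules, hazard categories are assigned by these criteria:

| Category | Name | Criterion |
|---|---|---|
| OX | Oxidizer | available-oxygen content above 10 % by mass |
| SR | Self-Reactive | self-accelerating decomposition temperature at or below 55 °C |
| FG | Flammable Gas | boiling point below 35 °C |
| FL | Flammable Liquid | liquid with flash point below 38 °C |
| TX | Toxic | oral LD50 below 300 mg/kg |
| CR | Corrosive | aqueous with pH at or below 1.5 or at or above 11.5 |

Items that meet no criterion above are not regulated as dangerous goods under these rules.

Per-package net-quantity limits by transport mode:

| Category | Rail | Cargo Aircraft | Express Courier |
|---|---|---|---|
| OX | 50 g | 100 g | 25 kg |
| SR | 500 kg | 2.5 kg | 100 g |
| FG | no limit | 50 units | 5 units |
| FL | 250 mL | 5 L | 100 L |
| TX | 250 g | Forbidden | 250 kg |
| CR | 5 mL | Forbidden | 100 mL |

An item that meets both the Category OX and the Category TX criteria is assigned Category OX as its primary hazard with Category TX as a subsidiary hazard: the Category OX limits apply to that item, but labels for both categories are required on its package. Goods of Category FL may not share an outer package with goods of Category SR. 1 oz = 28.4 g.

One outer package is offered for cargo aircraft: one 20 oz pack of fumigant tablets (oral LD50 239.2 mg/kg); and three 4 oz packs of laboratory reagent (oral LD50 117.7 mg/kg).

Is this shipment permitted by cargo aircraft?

No

Oral LD50 239.2 mg/kg meets the Category TX criterion (Toxic), so the fumigant tablets are Category TX.
The laboratory reagent has oral LD50 117.7 mg/kg, which is < 300 mg/kg, so it is Category TX (Toxic).
Category TX net quantity: (one 20 oz pack = 568 g) + (three 4 oz packs = 340.8 g) = 908.8 g.
By cargo aircraft, Category TX is Forbidden regardless of quantity.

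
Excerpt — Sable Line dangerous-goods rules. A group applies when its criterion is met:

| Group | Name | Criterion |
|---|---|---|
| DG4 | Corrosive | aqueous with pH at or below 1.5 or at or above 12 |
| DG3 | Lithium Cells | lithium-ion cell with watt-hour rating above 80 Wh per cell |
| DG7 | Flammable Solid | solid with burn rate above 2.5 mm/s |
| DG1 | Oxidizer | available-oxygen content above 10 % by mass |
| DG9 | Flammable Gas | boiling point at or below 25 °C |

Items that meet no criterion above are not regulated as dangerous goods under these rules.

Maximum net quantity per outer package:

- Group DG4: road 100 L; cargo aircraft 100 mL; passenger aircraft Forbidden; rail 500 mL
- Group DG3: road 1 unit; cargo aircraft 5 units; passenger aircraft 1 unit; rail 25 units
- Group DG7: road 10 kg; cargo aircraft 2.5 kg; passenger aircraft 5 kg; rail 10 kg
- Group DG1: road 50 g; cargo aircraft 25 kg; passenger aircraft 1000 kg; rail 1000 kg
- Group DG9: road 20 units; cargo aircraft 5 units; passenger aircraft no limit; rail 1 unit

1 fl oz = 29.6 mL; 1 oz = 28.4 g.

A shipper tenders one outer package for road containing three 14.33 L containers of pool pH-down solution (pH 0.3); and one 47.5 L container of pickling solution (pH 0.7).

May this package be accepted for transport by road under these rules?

The pool pH-down solution has pH 0.3, which is ≤ 1.5, so it is Group DG4 (Corrosive).
pH 0.7 meets the Group DG4 criterion (Corrosive), so the pickling solution is Group DG4.
Total Group DG4: (three 14.33 L containers = 42.99 L) + 47.5 L = 90.49 L.
That is within the Group DG4 road limit of 100 L.

Yes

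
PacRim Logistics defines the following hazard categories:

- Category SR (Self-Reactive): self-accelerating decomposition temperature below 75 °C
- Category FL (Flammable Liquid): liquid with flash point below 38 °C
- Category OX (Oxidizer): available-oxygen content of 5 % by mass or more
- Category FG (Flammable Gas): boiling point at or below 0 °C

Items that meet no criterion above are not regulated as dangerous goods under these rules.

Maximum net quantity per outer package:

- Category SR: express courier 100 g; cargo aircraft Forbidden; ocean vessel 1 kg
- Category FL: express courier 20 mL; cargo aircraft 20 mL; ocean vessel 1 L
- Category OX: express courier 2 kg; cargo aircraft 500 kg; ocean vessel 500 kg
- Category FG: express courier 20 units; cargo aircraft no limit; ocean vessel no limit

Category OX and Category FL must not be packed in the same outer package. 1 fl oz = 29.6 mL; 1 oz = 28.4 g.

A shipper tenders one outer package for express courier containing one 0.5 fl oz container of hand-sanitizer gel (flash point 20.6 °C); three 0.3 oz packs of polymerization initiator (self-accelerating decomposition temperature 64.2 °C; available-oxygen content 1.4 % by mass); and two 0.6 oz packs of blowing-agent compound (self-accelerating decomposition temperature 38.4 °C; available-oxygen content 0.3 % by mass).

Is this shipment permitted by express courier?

Hand-sanitizer gel: flash point 20.6 °C < 38 °C → Category FL (Flammable Liquid).
The polymerization initiator has self-accelerating decomposition temperature 64.2 °C, which is < 75 °C, so it is Category SR (Self-Reactive).
The blowing-agent compound has self-accelerating decomposition temperature 38.4 °C, which is < 75 °C, so it is Category SR (Self-Reactive).
Total Category SR: (three 0.3 oz packs = 25.56 g) + (two 0.6 oz packs = 34.08 g) = 59.64 g.
59.64 g is within the express courier limit of 100 g for Category SR.
Category FL quantity: one 0.5 fl oz container = 14.8 mL.
14.8 mL is within the express courier limit of 20 mL for Category FL.
The segregation rule (Category OX with Category FL) does not apply to Category SR with Category FL.
Every hazard category is within its express courier limit and no segregation rule is violated.

Yes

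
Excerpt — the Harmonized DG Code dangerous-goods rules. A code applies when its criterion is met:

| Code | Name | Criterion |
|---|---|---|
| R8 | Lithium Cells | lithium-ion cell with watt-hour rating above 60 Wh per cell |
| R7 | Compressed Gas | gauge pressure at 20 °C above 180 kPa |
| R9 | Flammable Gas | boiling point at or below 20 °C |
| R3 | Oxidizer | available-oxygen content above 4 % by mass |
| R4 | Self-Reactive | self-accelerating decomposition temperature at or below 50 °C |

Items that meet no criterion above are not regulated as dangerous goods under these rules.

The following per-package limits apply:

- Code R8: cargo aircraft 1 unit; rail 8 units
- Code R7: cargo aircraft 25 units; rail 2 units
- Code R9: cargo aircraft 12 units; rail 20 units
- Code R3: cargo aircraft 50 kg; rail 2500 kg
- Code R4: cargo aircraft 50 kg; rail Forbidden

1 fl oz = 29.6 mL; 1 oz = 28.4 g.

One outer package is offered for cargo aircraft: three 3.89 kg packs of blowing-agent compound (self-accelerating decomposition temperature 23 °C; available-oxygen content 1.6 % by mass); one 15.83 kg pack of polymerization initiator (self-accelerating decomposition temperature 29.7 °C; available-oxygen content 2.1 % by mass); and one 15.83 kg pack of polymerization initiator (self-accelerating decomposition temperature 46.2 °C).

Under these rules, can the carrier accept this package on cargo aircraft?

Blowing-agent compound: self-accelerating decomposition temperature 23 °C ≤ 50 °C → Code R4 (Self-Reactive).
With self-accelerating decomposition temperature 29.7 °C (≤ 50 °C), the polymerization initiator falls in Code R4.
With self-accelerating decomposition temperature 46.2 °C (≤ 50 °C), the polymerization initiator falls in Code R4.
Total Code R4: (three 3.89 kg packs = 11.67 kg) + 15.83 kg + 15.83 kg = 43.33 kg.
43.33 kg is within the cargo aircraft limit of 50 kg for Code R4.

Yes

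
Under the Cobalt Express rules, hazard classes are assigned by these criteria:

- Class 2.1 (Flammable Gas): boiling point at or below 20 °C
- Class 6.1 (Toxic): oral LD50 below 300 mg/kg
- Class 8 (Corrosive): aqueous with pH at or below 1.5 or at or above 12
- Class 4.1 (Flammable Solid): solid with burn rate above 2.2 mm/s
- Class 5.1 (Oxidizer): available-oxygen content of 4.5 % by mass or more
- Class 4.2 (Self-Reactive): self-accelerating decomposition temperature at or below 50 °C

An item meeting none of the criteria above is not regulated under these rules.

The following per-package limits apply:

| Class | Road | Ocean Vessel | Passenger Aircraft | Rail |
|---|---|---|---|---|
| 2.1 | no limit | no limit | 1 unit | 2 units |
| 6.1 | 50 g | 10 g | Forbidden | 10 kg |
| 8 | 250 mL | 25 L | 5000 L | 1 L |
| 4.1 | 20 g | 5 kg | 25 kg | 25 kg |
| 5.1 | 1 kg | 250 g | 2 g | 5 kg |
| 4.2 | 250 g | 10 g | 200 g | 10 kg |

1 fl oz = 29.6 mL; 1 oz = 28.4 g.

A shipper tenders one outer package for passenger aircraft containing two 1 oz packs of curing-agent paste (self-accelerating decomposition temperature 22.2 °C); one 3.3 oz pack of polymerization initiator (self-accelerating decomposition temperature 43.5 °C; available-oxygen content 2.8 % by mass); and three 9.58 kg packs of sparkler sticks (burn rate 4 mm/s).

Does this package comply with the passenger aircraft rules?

Curing-agent paste: self-accelerating decomposition temperature 22.2 °C ≤ 50 °C → Class 4.2 (Self-Reactive).
Self-accelerating decomposition temperature 43.5 °C meets the Class 4.2 criterion (Self-Reactive), so the polymerization initiator is Class 4.2.
With burn rate 4 mm/s (> 2.2 mm/s), the sparkler sticks fall in Class 4.1.
Class 4.1 quantity: three 9.58 kg packs = 28.74 kg.
28.74 kg exceeds the passenger aircraft limit of 25 kg for Class 4.1.
Total Class 4.2: (two 1 oz packs = 56.8 g) + (one 3.3 oz pack = 93.72 g) = 150.52 g.
150.52 g is within the passenger aircraft limit of 200 g for Class 4.2.

No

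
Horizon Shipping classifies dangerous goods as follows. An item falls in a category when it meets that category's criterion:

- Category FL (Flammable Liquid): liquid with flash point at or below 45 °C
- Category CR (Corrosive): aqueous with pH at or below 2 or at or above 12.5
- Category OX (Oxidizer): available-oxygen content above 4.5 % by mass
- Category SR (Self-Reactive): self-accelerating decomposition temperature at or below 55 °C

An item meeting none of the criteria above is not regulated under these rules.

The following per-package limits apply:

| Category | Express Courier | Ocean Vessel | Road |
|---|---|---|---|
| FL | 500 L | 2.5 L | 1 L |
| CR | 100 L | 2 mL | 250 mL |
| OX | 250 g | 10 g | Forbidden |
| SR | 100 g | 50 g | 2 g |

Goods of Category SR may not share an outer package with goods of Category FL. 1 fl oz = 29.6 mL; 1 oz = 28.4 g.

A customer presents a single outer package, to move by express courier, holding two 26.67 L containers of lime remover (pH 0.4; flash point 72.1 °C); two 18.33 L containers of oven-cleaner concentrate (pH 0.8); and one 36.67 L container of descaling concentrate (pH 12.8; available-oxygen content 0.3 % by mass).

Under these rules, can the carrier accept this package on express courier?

pH 0.4 meets the Category CR criterion (Corrosive), so the lime remover is Category CR.
pH 0.8 meets the Category CR criterion (Corrosive), so the oven-cleaner concentrate is Category CR.
The descaling concentrate has pH 12.8, which is ≥ 12.5, so it is Category CR (Corrosive).
Total Category CR: (two 26.67 L containers = 53.34 L) + (two 18.33 L containers = 36.66 L) + 36.67 L = 126.67 L.
126.67 L > 100 L (express courier limit, Category CR) — over the limit.

No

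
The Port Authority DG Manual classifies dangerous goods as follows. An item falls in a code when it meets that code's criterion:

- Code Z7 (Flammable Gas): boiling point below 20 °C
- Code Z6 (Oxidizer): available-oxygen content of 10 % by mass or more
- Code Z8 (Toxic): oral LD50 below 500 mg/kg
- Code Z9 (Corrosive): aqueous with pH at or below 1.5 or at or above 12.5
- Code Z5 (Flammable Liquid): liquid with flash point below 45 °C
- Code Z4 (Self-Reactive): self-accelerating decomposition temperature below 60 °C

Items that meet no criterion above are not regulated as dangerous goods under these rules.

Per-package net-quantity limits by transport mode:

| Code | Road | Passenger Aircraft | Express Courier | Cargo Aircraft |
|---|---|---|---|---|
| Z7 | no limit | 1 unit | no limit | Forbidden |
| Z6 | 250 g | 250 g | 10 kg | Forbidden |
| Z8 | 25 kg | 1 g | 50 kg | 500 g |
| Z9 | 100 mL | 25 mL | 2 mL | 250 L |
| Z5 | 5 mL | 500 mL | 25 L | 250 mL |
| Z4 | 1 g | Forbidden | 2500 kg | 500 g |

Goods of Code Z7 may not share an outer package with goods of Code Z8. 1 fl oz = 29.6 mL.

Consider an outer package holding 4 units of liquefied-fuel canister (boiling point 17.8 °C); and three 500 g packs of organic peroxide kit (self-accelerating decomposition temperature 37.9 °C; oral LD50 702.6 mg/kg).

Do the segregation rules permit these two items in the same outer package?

Liquefied-fuel canister: boiling point 17.8 °C < 20 °C → Code Z7 (Flammable Gas).
The organic peroxide kit has self-accelerating decomposition temperature 37.9 °C, which is < 60 °C, so it is Code Z4 (Self-Reactive).
No segregation rule bars Code Z7 with Code Z4.

Yes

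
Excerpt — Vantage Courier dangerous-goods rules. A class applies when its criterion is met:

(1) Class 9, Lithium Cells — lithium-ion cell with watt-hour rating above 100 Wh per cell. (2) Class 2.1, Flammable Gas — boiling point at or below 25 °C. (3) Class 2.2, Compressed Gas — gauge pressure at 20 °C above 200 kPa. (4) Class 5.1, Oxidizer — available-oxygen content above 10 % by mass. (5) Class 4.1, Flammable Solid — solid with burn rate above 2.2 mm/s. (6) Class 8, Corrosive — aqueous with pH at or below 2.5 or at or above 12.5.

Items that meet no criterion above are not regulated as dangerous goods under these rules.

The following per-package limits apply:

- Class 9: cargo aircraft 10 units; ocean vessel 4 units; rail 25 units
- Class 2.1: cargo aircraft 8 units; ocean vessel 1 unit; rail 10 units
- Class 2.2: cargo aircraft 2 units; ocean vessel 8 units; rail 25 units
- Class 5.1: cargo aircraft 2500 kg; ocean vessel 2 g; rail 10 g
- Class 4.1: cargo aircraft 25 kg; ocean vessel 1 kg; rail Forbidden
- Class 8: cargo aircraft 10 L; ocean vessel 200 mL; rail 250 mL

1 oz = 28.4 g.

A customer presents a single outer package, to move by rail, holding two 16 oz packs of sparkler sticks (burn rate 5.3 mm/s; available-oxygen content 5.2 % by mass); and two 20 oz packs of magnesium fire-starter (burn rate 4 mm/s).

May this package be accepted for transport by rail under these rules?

No

Burn rate 5.3 mm/s meets the Class 4.1 criterion (Flammable Solid), so the sparkler sticks are Class 4.1.
With burn rate 4 mm/s (> 2.2 mm/s), the magnesium fire-starter falls in Class 4.1.
Class 4.1 net quantity: (two 16 oz packs = 908.8 g) + (two 20 oz packs = 1.136 kg) = 2044.8 g.
By rail, Class 4.1 is Forbidden regardless of quantity.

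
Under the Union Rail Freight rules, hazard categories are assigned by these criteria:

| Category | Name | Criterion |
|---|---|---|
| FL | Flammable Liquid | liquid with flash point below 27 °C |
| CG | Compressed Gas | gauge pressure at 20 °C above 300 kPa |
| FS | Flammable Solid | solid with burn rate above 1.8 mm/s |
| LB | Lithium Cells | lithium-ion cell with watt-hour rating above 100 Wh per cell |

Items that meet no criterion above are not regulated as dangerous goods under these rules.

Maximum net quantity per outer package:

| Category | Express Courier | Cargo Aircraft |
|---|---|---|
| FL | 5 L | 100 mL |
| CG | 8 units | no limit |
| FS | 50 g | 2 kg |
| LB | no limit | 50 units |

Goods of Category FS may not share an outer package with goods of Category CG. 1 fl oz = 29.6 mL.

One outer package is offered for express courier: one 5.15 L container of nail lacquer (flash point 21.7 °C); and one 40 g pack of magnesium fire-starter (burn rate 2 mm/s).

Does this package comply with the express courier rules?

No

Nail lacquer: flash point 21.7 °C < 27 °C → Category FL (Flammable Liquid).
Magnesium fire-starter: burn rate 2 mm/s > 1.8 mm/s → Category FS (Flammable Solid).
Category FS quantity: 40 g.
40 g ≤ 50 g (express courier limit, Category FS) — within limit.
Category FL quantity: 5.15 L.
5.15 L exceeds the express courier limit of 5 L for Category FL.
The segregation rule (Category FS with Category CG) does not apply to Category FS with Category FL.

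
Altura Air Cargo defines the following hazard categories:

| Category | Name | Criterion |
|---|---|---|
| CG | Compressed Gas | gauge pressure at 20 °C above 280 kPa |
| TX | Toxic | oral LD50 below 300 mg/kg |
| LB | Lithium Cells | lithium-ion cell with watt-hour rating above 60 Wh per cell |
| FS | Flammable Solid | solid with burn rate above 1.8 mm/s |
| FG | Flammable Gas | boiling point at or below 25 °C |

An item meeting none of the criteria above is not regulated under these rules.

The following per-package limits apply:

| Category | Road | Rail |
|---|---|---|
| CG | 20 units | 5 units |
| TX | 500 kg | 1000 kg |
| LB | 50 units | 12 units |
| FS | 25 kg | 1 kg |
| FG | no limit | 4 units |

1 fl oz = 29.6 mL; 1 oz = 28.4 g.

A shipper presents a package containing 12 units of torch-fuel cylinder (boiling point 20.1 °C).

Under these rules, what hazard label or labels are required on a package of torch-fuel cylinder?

Boiling point 20.1 °C meets the Category FG criterion (Flammable Gas), so the torch-fuel cylinder is Category FG.
Only the Category FG label is required.

Category FG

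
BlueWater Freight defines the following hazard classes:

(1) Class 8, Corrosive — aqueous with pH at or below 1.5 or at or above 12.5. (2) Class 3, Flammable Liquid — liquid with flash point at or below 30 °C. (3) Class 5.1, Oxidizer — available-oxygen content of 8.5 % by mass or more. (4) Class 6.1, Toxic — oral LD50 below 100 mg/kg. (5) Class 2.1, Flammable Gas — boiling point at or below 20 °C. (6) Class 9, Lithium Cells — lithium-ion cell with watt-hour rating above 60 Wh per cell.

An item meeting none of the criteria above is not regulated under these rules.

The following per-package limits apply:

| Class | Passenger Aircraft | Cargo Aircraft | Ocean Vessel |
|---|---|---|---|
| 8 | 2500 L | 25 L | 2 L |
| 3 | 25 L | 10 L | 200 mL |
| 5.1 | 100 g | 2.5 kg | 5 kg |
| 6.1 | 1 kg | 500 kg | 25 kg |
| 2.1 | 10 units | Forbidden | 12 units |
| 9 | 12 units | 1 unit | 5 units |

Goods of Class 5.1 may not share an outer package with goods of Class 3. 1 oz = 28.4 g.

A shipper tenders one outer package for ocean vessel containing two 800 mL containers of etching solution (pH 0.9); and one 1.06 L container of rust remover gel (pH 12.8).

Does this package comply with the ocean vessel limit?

pH 0.9 meets the Class 8 criterion (Corrosive), so the etching solution is Class 8.
pH 12.8 meets the Class 8 criterion (Corrosive), so the rust remover gel is Class 8.
Total Class 8: (two 800 mL containers = 1.6 L) + 1.06 L = 2.66 L.
2.66 L exceeds the ocean vessel limit of 2 L for Class 8.

No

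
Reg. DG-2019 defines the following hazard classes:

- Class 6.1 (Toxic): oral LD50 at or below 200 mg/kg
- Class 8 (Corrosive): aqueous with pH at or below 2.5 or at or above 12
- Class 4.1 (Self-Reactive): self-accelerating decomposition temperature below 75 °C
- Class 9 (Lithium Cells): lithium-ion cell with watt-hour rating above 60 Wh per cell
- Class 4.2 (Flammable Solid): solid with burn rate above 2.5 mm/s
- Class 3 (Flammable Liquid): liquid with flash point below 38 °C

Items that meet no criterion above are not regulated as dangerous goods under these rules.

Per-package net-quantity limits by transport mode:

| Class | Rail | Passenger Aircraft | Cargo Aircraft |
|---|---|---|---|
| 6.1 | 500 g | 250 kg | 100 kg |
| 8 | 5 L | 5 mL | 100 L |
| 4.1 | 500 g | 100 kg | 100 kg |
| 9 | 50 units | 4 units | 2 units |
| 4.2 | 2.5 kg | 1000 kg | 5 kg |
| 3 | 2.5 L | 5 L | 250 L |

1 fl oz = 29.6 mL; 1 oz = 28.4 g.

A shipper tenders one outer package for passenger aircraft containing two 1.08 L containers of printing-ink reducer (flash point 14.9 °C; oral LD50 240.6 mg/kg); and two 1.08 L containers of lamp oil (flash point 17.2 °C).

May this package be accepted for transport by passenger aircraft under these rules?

Flash point 14.9 °C meets the Class 3 criterion (Flammable Liquid), so the printing-ink reducer is Class 3.
Flash point 17.2 °C meets the Class 3 criterion (Flammable Liquid), so the lamp oil is Class 3.
Class 3 net quantity: (two 1.08 L containers = 2.16 L) + (two 1.08 L containers = 2.16 L) = 4.32 L.
4.32 L ≤ 5 L (passenger aircraft limit, Class 3) — within limit.

Yes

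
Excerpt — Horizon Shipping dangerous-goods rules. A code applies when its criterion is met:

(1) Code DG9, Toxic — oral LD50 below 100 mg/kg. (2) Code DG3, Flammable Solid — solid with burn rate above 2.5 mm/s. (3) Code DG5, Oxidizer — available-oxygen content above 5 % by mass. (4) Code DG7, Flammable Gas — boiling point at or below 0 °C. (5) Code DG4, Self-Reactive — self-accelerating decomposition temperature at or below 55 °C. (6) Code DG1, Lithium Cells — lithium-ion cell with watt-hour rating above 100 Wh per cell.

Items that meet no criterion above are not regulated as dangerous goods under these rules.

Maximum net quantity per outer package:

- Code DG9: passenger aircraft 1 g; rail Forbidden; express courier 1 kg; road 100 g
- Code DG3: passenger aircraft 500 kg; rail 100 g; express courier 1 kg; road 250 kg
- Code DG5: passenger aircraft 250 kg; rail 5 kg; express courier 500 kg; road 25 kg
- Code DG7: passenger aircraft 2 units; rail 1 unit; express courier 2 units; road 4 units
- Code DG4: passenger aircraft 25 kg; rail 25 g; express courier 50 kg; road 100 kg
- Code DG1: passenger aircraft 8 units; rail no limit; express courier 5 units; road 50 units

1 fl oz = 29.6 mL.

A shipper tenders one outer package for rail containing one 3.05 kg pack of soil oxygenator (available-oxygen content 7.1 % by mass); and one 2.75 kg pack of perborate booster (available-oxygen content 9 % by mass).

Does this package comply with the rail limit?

No

Available-oxygen content 7.1 % by mass meets the Code DG5 criterion (Oxidizer), so the soil oxygenator is Code DG5.
Perborate booster: available-oxygen content 9 % by mass > 5 % by mass → Code DG5 (Oxidizer).
Total Code DG5: 3.05 kg + 2.75 kg = 5.8 kg.
5.8 kg exceeds the rail limit of 5 kg for Code DG5.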